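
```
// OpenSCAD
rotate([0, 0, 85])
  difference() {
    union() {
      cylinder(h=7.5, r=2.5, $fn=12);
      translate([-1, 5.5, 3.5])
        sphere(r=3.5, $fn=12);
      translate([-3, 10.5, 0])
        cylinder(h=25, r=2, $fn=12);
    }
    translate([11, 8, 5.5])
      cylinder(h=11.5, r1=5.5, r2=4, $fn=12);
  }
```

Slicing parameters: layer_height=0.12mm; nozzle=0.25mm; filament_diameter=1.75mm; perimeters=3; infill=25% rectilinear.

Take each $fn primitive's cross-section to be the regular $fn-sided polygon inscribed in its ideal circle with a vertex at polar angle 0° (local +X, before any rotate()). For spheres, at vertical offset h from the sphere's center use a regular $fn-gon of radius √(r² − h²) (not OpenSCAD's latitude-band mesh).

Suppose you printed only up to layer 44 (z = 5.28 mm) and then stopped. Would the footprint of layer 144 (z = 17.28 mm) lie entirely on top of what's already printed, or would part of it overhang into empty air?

Compare the two slices. At z = 5.28: the r=2.5 cylinder gives a regular 12-gon of circumradius 2.5 (constant along its height) (area = (12/2)·2.500²·sin(360°/12) = 18.75 mm²); the r=3.5 sphere at (-1, 5.5) slices to a regular 12-gon of circumradius 3.014 (√(r²−h²) with h=1.78 from center) (area = (12/2)·3.014²·sin(360°/12) = 27.24 mm²); the cylinder at (-3, 10.5): section is a regular 12-gon, circumradius r=2 (area = (12/2)·2.000²·sin(360°/12) = 12.00 mm²); Merging all regions: the 3 present regions are separate (no shared area or edge), so areas and boundary lengths simply add and each stays a separate island — area = 57.99 mm²; the cone at (11, 8) is not intersected at this z (z outside [5.5, 17]); After the difference (first − rest): none of the subtracted shapes is present at this height, so the result so far is unchanged — area = 57.99 mm²; (whole slice rotated 85° about Z — lengths, areas and connectivity unchanged). At z = 17.28: the cylinder is absent (z outside [0, 7.5]); the sphere at (-1, 5.5) is not intersected at this z (|z−center|=13.780 > r=3.5); the r=2 cylinder at (-3, 10.5) gives a regular 12-gon of circumradius 2 (constant along its height) (area = (12/2)·2.000²·sin(360°/12) = 12.00 mm²); Merging all regions: only the r=2 cylinder at (-3, 10.5) is present, so the union is just that shape — area = 12.00 mm²; the cone at (11, 8) is absent (z outside [5.5, 17]); After the difference (first − rest): none of the subtracted shapes is present at this height, so the result so far is unchanged — area = 12.00 mm²; (whole slice rotated 85° about Z — lengths, areas and connectivity unchanged). Checking containment: the cross-section at z = 17.28 is a subset of the cross-section at z = 5.28.

entirely on top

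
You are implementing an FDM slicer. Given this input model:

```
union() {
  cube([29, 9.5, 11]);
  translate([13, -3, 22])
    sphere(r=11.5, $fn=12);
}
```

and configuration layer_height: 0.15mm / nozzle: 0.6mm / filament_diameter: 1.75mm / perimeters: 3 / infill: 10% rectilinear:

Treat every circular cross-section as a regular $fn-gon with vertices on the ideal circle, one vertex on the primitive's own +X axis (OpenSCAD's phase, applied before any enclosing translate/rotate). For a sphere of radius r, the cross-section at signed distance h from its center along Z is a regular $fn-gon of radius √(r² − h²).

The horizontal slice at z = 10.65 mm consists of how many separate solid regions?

At z = 10.65 mm: the 29×9.5 cube contributes its full rectangle; the sphere at (13, -3): section is a regular 12-gon, circumradius = √(r²−h²) = √(11.5²−11.35²) = 1.851; Merging all regions: the 2 present regions are separate (no shared area or edge), so areas and boundary lengths simply add and each stays a separate island — 2 connected regions. The result has 2 disconnected regions.

2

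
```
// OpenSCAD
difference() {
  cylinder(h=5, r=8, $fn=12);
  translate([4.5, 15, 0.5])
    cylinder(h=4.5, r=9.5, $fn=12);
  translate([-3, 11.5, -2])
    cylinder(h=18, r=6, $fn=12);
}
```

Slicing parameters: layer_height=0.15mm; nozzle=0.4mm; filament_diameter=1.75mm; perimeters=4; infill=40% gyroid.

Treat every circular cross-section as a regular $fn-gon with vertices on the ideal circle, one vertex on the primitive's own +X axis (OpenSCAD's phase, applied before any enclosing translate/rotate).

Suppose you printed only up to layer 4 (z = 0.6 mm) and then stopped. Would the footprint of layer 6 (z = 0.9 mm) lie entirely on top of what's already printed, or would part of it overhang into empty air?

Compare the two slices. At z = 0.6: the cylinder: section is a regular 12-gon, circumradius r=8 (area = (12/2)·8.000²·sin(360°/12) = 192.00 mm²); the r=9.5 cylinder at (4.5, 15) contributes a regular 12-gon of circumradius 9.5 (area = (12/2)·9.500²·sin(360°/12) = 270.75 mm²); the cylinder at (-3, 11.5): section is a regular 12-gon, circumradius r=6 (area = (12/2)·6.000²·sin(360°/12) = 108.00 mm²); Subtracting the remaining from the first: starting from the r=8 cylinder (192.00 mm²), the r=9.5 cylinder at (4.5, 15) partially overlaps it — only the 6.91 mm² overlap (of its 270.75 mm²) is removed, clipping the outline; the r=6 cylinder at (-3, 11.5) partially overlaps it — only the 6.27 mm² overlap (of its 108.00 mm²) is removed, clipping the outline — area = 178.82 mm². At z = 0.9: the cylinder: section is a regular 12-gon, circumradius r=8 (area = (12/2)·8.000²·sin(360°/12) = 192.00 mm²); the r=9.5 cylinder at (4.5, 15) gives a regular 12-gon of circumradius 9.5 (constant along its height) (area = (12/2)·9.500²·sin(360°/12) = 270.75 mm²); the r=6 cylinder at (-3, 11.5) gives a regular 12-gon of circumradius 6 (constant along its height) (area = (12/2)·6.000²·sin(360°/12) = 108.00 mm²); Taking the first minus the rest: starting from the r=8 cylinder (192.00 mm²), the r=9.5 cylinder at (4.5, 15) partially overlaps it — only the 6.91 mm² overlap (of its 270.75 mm²) is removed, clipping the outline; the r=6 cylinder at (-3, 11.5) partially overlaps it — only the 6.27 mm² overlap (of its 108.00 mm²) is removed, clipping the outline — area = 178.82 mm². Checking containment: the cross-section at z = 0.9 is a subset of the cross-section at z = 0.6.

entirely on top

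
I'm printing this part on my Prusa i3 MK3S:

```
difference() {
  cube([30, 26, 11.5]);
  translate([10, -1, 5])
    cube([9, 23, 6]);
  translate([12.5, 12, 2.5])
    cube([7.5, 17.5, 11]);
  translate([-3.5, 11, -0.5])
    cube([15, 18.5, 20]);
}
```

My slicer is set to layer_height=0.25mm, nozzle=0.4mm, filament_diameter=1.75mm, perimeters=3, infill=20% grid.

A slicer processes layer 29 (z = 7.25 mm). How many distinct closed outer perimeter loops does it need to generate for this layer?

At z = 7.25 mm: the cube (footprint 30×26) is included at this height; the 9×23 cube at (10, -1) contributes its full rectangle; the 7.5×17.5 cube at (12.5, 12) contributes its full rectangle; the 15×18.5 cube at (-3.5, 11) contributes its full rectangle; Subtracting the remaining from the first: starting from the 30×26 cube, the 9×23 cube at (10, -1) partially overlaps it — only the 198.00 mm² overlap (of its 207.00 mm²) is removed, clipping the outline; the 7.5×17.5 cube at (12.5, 12) partially overlaps it — only the 40.00 mm² overlap (of its 131.25 mm²) is removed, clipping the outline; the 15×18.5 cube at (-3.5, 11) partially overlaps it — only the 156.00 mm² overlap (of its 277.50 mm²) is removed, clipping the outline — 3 connected regions. The result has 3 disconnected regions.

3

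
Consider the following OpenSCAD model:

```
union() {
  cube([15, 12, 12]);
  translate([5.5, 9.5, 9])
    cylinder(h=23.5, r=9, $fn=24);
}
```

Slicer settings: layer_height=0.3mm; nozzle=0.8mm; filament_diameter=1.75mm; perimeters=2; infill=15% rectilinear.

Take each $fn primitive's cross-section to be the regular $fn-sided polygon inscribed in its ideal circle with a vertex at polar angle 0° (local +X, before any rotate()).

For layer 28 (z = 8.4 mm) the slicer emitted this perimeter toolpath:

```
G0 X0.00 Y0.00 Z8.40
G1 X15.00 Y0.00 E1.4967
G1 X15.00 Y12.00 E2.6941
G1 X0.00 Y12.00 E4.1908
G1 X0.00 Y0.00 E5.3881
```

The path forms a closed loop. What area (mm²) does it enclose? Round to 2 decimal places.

180.00 mm²

Apply the shoelace formula to the sequence of (X, Y) vertices; enclosed area = 180.00 mm².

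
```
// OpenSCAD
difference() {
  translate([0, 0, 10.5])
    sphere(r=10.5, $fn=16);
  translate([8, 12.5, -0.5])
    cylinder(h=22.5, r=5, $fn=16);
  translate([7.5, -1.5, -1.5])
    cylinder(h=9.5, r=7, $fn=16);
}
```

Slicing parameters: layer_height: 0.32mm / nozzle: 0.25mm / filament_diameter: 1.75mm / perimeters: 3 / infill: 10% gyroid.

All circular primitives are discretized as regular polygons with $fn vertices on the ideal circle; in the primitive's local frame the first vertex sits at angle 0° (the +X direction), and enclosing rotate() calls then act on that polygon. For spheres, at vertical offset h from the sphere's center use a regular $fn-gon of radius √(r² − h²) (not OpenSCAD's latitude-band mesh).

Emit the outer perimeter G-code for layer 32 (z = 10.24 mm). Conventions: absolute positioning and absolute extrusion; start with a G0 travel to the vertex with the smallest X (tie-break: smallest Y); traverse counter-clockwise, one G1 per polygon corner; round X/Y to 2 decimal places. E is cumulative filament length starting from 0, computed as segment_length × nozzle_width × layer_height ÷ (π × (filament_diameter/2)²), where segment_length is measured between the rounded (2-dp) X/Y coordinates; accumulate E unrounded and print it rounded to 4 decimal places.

At z = 10.24 mm: the r=10.5 sphere slices to a regular 16-gon of circumradius 10.497 (√(r²−h²) with h=0.26 from center); the r=5 cylinder at (8, 12.5) contributes a regular 16-gon of circumradius 5; the cylinder at (7.5, -1.5) is absent (z outside [-1.5, 8]); Taking the first minus the rest: starting from the r=10.5 sphere, the r=5 cylinder at (8, 12.5) partially overlaps it — only the 1.02 mm² overlap (of its 76.54 mm²) is removed, clipping the outline — 1 connected region. The outline is a single polygon with 19 vertices. Extrusion per mm of travel: 0.25 × 0.32 / (π × 0.875²) = 0.033260. Accumulating E over each segment gives final E = 2.1845.

G0 X-10.50 Y0.00 Z10.24
G1 X-9.70 Y-4.02 E0.1363
G1 X-7.42 Y-7.42 E0.2725
G1 X-4.02 Y-9.70 E0.4086
G1 X0.00 Y-10.50 E0.5450
G1 X4.02 Y-9.70 E0.6813
G1 X7.42 Y-7.42 E0.8175
G1 X9.70 Y-4.02 E0.9536
G1 X10.50 Y0.00 E1.0899
G1 X9.70 Y4.02 E1.2263
G1 X7.42 Y7.42 E1.3624
G1 X7.01 Y7.70 E1.3789
G1 X6.09 Y7.88 E1.4101
G1 X4.46 Y8.96 E1.4752
G1 X3.97 Y9.71 E1.5049
G1 X0.00 Y10.50 E1.6396
G1 X-4.02 Y9.70 E1.7759
G1 X-7.42 Y7.42 E1.9121
G1 X-9.70 Y4.02 E2.0482
G1 X-10.50 Y0.00 E2.1845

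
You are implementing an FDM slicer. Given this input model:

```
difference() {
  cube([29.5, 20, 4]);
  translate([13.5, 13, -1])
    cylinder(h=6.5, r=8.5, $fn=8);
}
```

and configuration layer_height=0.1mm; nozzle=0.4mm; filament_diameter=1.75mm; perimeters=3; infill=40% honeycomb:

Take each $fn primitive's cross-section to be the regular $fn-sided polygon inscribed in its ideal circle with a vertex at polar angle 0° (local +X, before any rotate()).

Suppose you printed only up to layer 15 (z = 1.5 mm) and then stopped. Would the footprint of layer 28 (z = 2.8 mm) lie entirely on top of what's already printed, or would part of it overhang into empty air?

entirely on top

Compare the two slices. At z = 1.5: the cube is present — its section is the full 29.5×20 rectangle (area 590.00 mm²); the r=8.5 cylinder at (13.5, 13) gives a regular 8-gon of circumradius 8.5 (constant along its height) (area = (8/2)·8.500²·sin(360°/8) = 204.35 mm²); Subtracting the remaining from the first: starting from the 29.5×20 cube (590.00 mm²), the r=8.5 cylinder at (13.5, 13) partially overlaps it — only the 198.92 mm² overlap (of its 204.35 mm²) is removed, clipping the outline — area = 391.08 mm². At z = 2.8: the cube (footprint 29.5×20) is included at this height (area 590.00 mm²); the cylinder at (13.5, 13): section is a regular 8-gon, circumradius r=8.5 (area = (8/2)·8.500²·sin(360°/8) = 204.35 mm²); Subtracting the remaining from the first: starting from the 29.5×20 cube (590.00 mm²), the r=8.5 cylinder at (13.5, 13) partially overlaps it — only the 198.92 mm² overlap (of its 204.35 mm²) is removed, clipping the outline — area = 391.08 mm². Checking containment: the cross-section at z = 2.8 is a subset of the cross-section at z = 1.5.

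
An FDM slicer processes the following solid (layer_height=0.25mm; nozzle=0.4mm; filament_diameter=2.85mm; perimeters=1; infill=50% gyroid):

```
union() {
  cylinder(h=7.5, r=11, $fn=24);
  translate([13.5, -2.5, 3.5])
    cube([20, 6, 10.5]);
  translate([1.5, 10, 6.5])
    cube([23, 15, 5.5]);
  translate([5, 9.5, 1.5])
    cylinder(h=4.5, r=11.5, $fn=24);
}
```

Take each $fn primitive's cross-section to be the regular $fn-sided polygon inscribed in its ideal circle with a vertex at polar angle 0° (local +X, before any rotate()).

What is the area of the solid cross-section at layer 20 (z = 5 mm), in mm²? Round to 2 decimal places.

At z = 5 mm: the cylinder: section is a regular 24-gon, circumradius r=11 (area = (24/2)·11.000²·sin(360°/24) = 375.81 mm²); the cube at (13.5, -2.5) (footprint 20×6) is included at this height (area 120.00 mm²); the cube at (1.5, 10) does not reach this height (z outside [6.5, 12]); the cylinder at (5, 9.5): section is a regular 24-gon, circumradius r=11.5 (area = (24/2)·11.500²·sin(360°/24) = 410.75 mm²); Taking the union: the regions partially overlap — summed areas 906.55 mm² minus the doubly-counted overlap 163.45 mm² gives 743.10 mm² — area = 743.10 mm². Overall, the cross-section is a single solid region. Net area = 743.10 mm².

743.10 mm²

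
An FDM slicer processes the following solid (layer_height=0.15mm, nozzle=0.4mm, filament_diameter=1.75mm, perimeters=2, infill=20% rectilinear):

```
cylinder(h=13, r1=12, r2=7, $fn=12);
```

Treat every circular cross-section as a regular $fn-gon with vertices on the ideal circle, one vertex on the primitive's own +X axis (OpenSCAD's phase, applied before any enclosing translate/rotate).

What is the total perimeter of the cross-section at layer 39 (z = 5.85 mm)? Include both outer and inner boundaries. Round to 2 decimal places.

60.56 mm

At z = 5.85 mm: the cone (r1=12→r2=7) has section circumradius 9.750 here — a regular 12-gon (perimeter = 2·12·9.750·sin(180°/12) = 60.56 mm). Overall, the cross-section is a single solid region. Total boundary length (outer) = 60.56 mm.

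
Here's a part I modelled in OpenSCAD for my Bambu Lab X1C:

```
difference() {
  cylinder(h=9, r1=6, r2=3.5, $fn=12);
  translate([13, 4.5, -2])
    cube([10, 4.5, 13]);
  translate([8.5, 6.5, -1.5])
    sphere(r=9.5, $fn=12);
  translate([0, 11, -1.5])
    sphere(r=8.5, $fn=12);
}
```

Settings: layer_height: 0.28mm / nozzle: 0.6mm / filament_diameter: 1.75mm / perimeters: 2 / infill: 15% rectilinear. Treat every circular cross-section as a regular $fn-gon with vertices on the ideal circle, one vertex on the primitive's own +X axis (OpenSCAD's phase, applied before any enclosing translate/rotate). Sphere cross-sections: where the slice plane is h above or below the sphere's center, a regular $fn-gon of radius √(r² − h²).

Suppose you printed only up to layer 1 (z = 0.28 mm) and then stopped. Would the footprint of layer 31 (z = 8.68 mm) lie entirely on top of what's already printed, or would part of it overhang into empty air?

Compare the two slices. At z = 0.28: the cone contributes a regular 12-gon of circumradius 5.922 (interpolated between r1=6 and r2=3.5 at t=0.031) (area = (12/2)·5.922²·sin(360°/12) = 105.22 mm²); the 10×4.5 cube at (13, 4.5) contributes its full rectangle (area 45.00 mm²); the sphere at (8.5, 6.5): section is a regular 12-gon, circumradius = √(r²−h²) = √(9.5²−1.78²) = 9.332 (area = (12/2)·9.332²·sin(360°/12) = 261.24 mm²); the sphere at (0, 11): section is a regular 12-gon, circumradius = √(r²−h²) = √(8.5²−1.78²) = 8.312 (area = (12/2)·8.312²·sin(360°/12) = 207.24 mm²); Taking the first minus the rest: starting from the cone (105.22 mm²), the 10×4.5 cube at (13, 4.5) misses the remaining region (no effect); the r=9.5 sphere at (8.5, 6.5) partially overlaps it — only the 28.89 mm² overlap (of its 261.24 mm²) is removed, clipping the outline; the r=8.5 sphere at (0, 11) partially overlaps it — only the 7.56 mm² overlap (of its 207.24 mm²) is removed, clipping the outline — area = 68.77 mm². At z = 8.68: the cone contributes a regular 12-gon of circumradius 3.589 (interpolated between r1=6 and r2=3.5 at t=0.964) (area = (12/2)·3.589²·sin(360°/12) = 38.64 mm²); the cube at (13, 4.5) (footprint 10×4.5) is included at this height (area 45.00 mm²); the sphere at (8.5, 6.5) does not reach this height (|z−center|=10.180 > r=9.5); the sphere at (0, 11) is not intersected at this z (|z−center|=10.180 > r=8.5); After the difference (first − rest): starting from the cone (38.64 mm²), the 10×4.5 cube at (13, 4.5) misses the remaining region (no effect) — area = 38.64 mm². Checking containment: at z = 8.68 the cross-section extends beyond the z = 0.28 cross-section by about 8.41 mm².

part overhangs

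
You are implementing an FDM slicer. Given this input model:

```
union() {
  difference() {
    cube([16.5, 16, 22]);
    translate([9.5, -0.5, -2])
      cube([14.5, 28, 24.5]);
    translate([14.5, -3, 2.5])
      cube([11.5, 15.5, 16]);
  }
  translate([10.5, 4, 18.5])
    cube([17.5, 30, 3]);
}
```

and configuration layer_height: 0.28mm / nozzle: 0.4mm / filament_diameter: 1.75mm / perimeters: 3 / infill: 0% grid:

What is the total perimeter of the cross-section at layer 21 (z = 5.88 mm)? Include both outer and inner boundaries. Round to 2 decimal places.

51.00 mm

At z = 5.88 mm: the cube (footprint 16.5×16) is included at this height (perimeter 65.00 mm); the cube at (9.5, -0.5) is present — its section is the full 14.5×28 rectangle (perimeter 85.00 mm); the 11.5×15.5 cube at (14.5, -3) contributes its full rectangle (perimeter 54.00 mm); Taking the first minus the rest: starting from the 16.5×16 cube, the 14.5×28 cube at (9.5, -0.5) partially overlaps it — only the 112.00 mm² overlap (of its 406.00 mm²) is removed, clipping the outline; the 11.5×15.5 cube at (14.5, -3) misses the remaining region (no effect) — boundary = 51.00 mm; the cube at (10.5, 4) does not reach this height (z outside [18.5, 21.5]); Combining (union): only that combined region is present, so the union is just that shape — boundary = 51.00 mm. Overall, the cross-section is a single solid region. Total boundary length (outer) = 51.00 mm.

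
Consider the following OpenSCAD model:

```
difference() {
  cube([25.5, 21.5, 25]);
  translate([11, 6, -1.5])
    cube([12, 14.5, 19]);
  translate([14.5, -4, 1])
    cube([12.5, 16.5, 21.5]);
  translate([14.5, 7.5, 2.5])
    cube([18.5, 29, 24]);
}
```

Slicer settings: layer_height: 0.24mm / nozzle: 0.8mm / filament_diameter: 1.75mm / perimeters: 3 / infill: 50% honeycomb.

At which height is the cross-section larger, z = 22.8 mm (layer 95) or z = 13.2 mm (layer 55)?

layer 95 (z = 22.8 mm)

Layer 95 (z = 22.8): the 25.5×21.5 cube contributes its full rectangle (area 548.25 mm²); the cube at (11, 6) is not intersected at this z (z outside [-1.5, 17.5]); the cube at (14.5, -4) does not reach this height (z outside [1, 22.5]); the cube at (14.5, 7.5) is present — its section is the full 18.5×29 rectangle (area 536.50 mm²); After the difference (first − rest): starting from the 25.5×21.5 cube (548.25 mm²), the 18.5×29 cube at (14.5, 7.5) partially overlaps it — only the 154.00 mm² overlap (of its 536.50 mm²) is removed, clipping the outline — area = 394.25 mm². So its area = 394.25 mm². Layer 55 (z = 13.2): the cube (footprint 25.5×21.5) is included at this height (area 548.25 mm²); the cube at (11, 6) is present — its section is the full 12×14.5 rectangle (area 174.00 mm²); the 12.5×16.5 cube at (14.5, -4) contributes its full rectangle (area 206.25 mm²); the cube at (14.5, 7.5) (footprint 18.5×29) is included at this height (area 536.50 mm²); After the difference (first − rest): starting from the 25.5×21.5 cube (548.25 mm²), the 12×14.5 cube at (11, 6) lies wholly inside it (removes its full 174.00 mm² and its 53.00 mm outline becomes a hole wall); the 12.5×16.5 cube at (14.5, -4) partially overlaps it — only the 82.25 mm² overlap (of its 206.25 mm²) is removed, clipping the outline; the 18.5×29 cube at (14.5, 7.5) partially overlaps it — only the 31.00 mm² overlap (of its 536.50 mm²) is removed, clipping the outline — area = 261.00 mm². So its area = 261.00 mm². Layer 95 is larger (394.25 vs 261.00 mm²).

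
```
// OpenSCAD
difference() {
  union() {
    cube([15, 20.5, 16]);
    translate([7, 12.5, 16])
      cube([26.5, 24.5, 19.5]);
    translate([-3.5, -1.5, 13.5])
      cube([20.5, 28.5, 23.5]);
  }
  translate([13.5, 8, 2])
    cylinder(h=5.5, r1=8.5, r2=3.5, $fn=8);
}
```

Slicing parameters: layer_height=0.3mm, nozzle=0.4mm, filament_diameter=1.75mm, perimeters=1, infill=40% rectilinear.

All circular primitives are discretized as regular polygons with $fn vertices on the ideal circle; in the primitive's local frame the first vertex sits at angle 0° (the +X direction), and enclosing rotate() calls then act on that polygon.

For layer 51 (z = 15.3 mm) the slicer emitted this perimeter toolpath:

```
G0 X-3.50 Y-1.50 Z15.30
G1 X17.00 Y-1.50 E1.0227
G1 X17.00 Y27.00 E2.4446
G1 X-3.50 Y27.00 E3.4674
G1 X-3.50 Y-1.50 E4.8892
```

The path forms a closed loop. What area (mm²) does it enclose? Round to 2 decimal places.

Apply the shoelace formula to the sequence of (X, Y) vertices; enclosed area = 584.25 mm².

584.25 mm²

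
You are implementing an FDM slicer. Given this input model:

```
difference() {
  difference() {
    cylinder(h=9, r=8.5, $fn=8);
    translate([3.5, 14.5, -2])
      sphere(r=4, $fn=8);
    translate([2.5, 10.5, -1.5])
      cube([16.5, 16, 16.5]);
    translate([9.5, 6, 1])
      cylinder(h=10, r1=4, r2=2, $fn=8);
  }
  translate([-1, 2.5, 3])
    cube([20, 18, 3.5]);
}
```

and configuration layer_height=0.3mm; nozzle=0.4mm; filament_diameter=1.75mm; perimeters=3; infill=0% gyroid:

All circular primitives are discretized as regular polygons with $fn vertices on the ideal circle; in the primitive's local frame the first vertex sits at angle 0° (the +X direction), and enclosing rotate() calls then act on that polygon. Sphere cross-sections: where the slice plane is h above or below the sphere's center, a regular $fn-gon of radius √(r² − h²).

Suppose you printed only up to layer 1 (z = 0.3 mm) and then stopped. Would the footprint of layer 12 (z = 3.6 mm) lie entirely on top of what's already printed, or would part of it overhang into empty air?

entirely on top

Compare the two slices. At z = 0.3: the r=8.5 cylinder contributes a regular 8-gon of circumradius 8.5 (area = (8/2)·8.500²·sin(360°/8) = 204.35 mm²); the sphere at (3.5, 14.5): section is a regular 8-gon, circumradius = √(r²−h²) = √(4²−2.3²) = 3.273 (area = (8/2)·3.273²·sin(360°/8) = 30.29 mm²); the cube at (2.5, 10.5) is present — its section is the full 16.5×16 rectangle (area 264.00 mm²); the cone at (9.5, 6) does not reach this height (z outside [1, 11]); After the difference (first − rest): starting from the r=8.5 cylinder (204.35 mm²), the r=4 sphere at (3.5, 14.5) misses the remaining region (no effect); the 16.5×16 cube at (2.5, 10.5) misses the remaining region (no effect) — area = 204.35 mm²; the cube at (-1, 2.5) does not reach this height (z outside [3, 6.5]); Taking the first minus the rest: none of the subtracted shapes is present at this height, so the result so far is unchanged — area = 204.35 mm². At z = 3.6: the r=8.5 cylinder gives a regular 8-gon of circumradius 8.5 (constant along its height) (area = (8/2)·8.500²·sin(360°/8) = 204.35 mm²); the sphere at (3.5, 14.5) does not reach this height (|z−center|=5.600 > r=4); the cube at (2.5, 10.5) is present — its section is the full 16.5×16 rectangle (area 264.00 mm²); the cone at (9.5, 6) (r1=4→r2=2) has section circumradius 3.480 here — a regular 8-gon (area = (8/2)·3.480²·sin(360°/8) = 34.25 mm²); Taking the first minus the rest: starting from the r=8.5 cylinder (204.35 mm²), the 16.5×16 cube at (2.5, 10.5) misses the remaining region (no effect); the cone at (9.5, 6) misses the remaining region (no effect) — area = 204.35 mm²; the 20×18 cube at (-1, 2.5) contributes its full rectangle (area 360.00 mm²); Subtracting the remaining from the first: starting from the result so far (204.35 mm²), the 20×18 cube at (-1, 2.5) partially overlaps it — only the 36.93 mm² overlap (of its 360.00 mm²) is removed, clipping the outline — area = 167.43 mm². Checking containment: the cross-section at z = 3.6 is a subset of the cross-section at z = 0.3.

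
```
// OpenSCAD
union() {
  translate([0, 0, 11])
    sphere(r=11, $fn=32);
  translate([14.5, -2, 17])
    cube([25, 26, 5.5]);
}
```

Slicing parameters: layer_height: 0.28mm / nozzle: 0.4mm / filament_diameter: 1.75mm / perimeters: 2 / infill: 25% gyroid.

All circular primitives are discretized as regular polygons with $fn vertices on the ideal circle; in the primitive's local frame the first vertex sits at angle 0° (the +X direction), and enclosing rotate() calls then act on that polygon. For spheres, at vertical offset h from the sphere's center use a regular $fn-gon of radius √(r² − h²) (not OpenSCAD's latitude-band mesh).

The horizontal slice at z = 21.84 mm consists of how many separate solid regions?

2

At z = 21.84 mm: the r=11 sphere slices to a regular 32-gon of circumradius 1.869 (√(r²−h²) with h=10.84 from center); the cube at (14.5, -2) (footprint 25×26) is included at this height; Combining (union): the 2 present regions are separate (no shared area or edge), so areas and boundary lengths simply add and each stays a separate island — 2 connected regions. The result has 2 disconnected regions.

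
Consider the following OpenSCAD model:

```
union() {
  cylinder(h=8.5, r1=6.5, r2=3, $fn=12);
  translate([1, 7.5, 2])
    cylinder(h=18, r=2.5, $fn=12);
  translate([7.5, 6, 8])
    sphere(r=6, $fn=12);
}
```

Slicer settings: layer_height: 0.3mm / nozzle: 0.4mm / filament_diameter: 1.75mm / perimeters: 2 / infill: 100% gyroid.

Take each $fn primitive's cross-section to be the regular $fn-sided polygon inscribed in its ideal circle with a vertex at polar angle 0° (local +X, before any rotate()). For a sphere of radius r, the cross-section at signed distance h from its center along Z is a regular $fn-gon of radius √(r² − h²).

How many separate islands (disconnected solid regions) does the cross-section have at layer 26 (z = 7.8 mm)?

At z = 7.8 mm: the cone: at t=0.918 of its height the radius interpolates to r₁+(r₂−r₁)t = 3.288, giving a regular 12-gon of that circumradius; the cylinder at (1, 7.5): section is a regular 12-gon, circumradius r=2.5; the r=6 sphere at (7.5, 6) slices to a regular 12-gon of circumradius 5.997 (√(r²−h²) with h=0.2 from center); Merging all regions: the regions partially overlap (shared area 4.93 mm²), so overlapping operands fuse into one piece — 2 connected regions. Overall, the cross-section has 2 separate islands. Island count = 2.

2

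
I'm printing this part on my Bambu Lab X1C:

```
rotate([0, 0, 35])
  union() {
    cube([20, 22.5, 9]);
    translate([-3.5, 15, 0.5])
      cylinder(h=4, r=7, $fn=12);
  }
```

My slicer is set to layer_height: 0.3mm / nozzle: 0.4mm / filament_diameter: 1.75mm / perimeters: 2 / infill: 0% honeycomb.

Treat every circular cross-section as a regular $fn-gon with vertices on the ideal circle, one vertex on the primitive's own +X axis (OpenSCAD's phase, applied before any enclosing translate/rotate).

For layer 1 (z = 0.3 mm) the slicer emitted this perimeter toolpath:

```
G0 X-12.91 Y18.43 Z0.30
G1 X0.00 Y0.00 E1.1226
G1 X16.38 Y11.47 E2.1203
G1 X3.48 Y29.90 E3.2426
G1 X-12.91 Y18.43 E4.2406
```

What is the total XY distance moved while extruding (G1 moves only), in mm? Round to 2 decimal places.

85.00 mm

Sum the Euclidean lengths of each G1 segment: total = 85.00 mm.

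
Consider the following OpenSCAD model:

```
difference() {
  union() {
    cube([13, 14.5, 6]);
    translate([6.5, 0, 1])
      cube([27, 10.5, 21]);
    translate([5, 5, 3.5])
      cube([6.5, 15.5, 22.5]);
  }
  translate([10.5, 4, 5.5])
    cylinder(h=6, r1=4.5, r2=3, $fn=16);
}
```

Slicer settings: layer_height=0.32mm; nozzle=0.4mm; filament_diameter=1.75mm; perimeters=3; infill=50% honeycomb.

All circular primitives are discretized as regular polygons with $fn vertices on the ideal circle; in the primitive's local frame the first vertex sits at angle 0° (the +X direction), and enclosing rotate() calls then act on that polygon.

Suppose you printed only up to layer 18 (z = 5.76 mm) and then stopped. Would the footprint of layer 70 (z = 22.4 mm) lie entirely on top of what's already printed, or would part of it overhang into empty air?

part overhangs

Compare the two slices. At z = 5.76: the cube (footprint 13×14.5) is included at this height (area 188.50 mm²); the 27×10.5 cube at (6.5, 0) contributes its full rectangle (area 283.50 mm²); the cube at (5, 5) is present — its section is the full 6.5×15.5 rectangle (area 100.75 mm²); Merging all regions: the regions partially overlap — summed areas 572.75 mm² minus the doubly-counted overlap 130.00 mm² gives 442.75 mm² — area = 442.75 mm²; the cone at (10.5, 4) contributes a regular 16-gon of circumradius 4.435 (interpolated between r1=4.5 and r2=3 at t=0.043) (area = (16/2)·4.435²·sin(360°/16) = 60.22 mm²); Subtracting the remaining from the first: starting from that combined region (442.75 mm²), the cone at (10.5, 4) partially overlaps it — only the 59.30 mm² overlap (of its 60.22 mm²) is removed, clipping the outline — area = 383.45 mm². At z = 22.4: the cube is absent (z outside [0, 6]); the cube at (6.5, 0) is not intersected at this z (z outside [1, 22]); the 6.5×15.5 cube at (5, 5) contributes its full rectangle (area 100.75 mm²); Taking the union: only the 6.5×15.5 cube at (5, 5) is present, so the union is just that shape — area = 100.75 mm²; the cone at (10.5, 4) is not intersected at this z (z outside [5.5, 11.5]); Subtracting the remaining from the first: none of the subtracted shapes is present at this height, so the result so far is unchanged — area = 100.75 mm². Checking containment: at z = 22.4 the cross-section extends beyond the z = 5.76 cross-section by about 14.05 mm².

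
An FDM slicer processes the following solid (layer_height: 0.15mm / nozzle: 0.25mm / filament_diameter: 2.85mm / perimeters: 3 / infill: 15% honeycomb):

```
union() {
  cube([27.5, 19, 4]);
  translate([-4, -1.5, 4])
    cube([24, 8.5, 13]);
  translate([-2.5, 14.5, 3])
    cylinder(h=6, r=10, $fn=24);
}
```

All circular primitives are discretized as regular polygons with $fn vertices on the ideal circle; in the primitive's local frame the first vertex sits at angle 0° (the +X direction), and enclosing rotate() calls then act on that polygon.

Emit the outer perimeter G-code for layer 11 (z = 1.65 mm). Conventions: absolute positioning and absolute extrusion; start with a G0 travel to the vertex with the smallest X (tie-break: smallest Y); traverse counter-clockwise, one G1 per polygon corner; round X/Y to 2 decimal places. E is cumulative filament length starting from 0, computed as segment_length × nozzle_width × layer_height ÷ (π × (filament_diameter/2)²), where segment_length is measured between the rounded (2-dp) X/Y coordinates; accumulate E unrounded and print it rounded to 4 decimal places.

G0 X0.00 Y0.00 Z1.65
G1 X27.50 Y0.00 E0.1617
G1 X27.50 Y19.00 E0.2733
G1 X0.00 Y19.00 E0.4350
G1 X0.00 Y0.00 E0.5467

At z = 1.65 mm: the cube (footprint 27.5×19) is included at this height; the cube at (-4, -1.5) is not intersected at this z (z outside [4, 17]); the cylinder at (-2.5, 14.5) is absent (z outside [3, 9]); Combining (union): only the 27.5×19 cube is present, so the union is just that shape — 1 connected region. The outline is a single polygon with 4 vertices. Extrusion per mm of travel: 0.25 × 0.15 / (π × 1.425²) = 0.005878. Accumulating E over each segment gives final E = 0.5467.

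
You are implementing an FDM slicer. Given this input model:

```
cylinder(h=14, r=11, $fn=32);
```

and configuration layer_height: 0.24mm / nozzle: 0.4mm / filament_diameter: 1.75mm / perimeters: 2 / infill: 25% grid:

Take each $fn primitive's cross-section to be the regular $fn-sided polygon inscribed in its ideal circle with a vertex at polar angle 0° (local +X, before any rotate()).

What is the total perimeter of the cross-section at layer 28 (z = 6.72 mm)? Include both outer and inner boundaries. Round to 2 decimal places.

69.00 mm

At z = 6.72 mm: the r=11 cylinder gives a regular 32-gon of circumradius 11 (constant along its height) (perimeter = 2·32·11.000·sin(180°/32) = 69.00 mm). Overall, the cross-section is a single solid region. Total boundary length (outer) = 69.00 mm.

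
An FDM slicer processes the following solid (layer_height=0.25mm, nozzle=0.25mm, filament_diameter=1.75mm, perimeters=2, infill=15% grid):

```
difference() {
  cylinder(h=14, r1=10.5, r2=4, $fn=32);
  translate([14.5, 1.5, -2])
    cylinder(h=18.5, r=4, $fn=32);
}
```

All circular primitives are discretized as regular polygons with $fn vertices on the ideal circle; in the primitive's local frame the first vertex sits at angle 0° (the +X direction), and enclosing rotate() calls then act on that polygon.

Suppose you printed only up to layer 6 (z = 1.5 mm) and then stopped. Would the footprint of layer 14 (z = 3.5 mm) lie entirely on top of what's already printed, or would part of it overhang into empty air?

Compare the two slices. At z = 1.5: the cone contributes a regular 32-gon of circumradius 9.804 (interpolated between r1=10.5 and r2=4 at t=0.107) (area = (32/2)·9.804²·sin(360°/32) = 300.00 mm²); the r=4 cylinder at (14.5, 1.5) contributes a regular 32-gon of circumradius 4 (area = (32/2)·4.000²·sin(360°/32) = 49.94 mm²); Subtracting the remaining from the first: starting from the cone (300.00 mm²), the r=4 cylinder at (14.5, 1.5) misses the remaining region (no effect) — area = 300.00 mm². At z = 3.5: the cone: at t=0.250 of its height the radius interpolates to r₁+(r₂−r₁)t = 8.875, giving a regular 32-gon of that circumradius (area = (32/2)·8.875²·sin(360°/32) = 245.86 mm²); the cylinder at (14.5, 1.5): section is a regular 32-gon, circumradius r=4 (area = (32/2)·4.000²·sin(360°/32) = 49.94 mm²); Taking the first minus the rest: starting from the cone (245.86 mm²), the r=4 cylinder at (14.5, 1.5) misses the remaining region (no effect) — area = 245.86 mm². Checking containment: the cross-section at z = 3.5 is a subset of the cross-section at z = 1.5.

entirely on top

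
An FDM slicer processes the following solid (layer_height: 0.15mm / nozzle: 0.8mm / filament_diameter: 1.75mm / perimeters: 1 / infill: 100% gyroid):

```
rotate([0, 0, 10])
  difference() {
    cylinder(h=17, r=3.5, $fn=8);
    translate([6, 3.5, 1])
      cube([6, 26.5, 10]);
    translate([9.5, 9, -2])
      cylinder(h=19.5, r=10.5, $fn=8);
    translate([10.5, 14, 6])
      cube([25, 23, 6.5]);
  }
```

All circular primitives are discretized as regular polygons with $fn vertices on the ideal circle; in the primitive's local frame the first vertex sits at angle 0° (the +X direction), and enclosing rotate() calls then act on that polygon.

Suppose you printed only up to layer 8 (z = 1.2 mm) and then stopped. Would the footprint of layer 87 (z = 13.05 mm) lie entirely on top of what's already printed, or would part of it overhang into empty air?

entirely on top

Compare the two slices. At z = 1.2: the r=3.5 cylinder contributes a regular 8-gon of circumradius 3.5 (area = (8/2)·3.500²·sin(360°/8) = 34.65 mm²); the 6×26.5 cube at (6, 3.5) contributes its full rectangle (area 159.00 mm²); the r=10.5 cylinder at (9.5, 9) contributes a regular 8-gon of circumradius 10.5 (area = (8/2)·10.500²·sin(360°/8) = 311.83 mm²); the cube at (10.5, 14) is absent (z outside [6, 12.5]); Taking the first minus the rest: starting from the r=3.5 cylinder (34.65 mm²), the 6×26.5 cube at (6, 3.5) misses the remaining region (no effect); the r=10.5 cylinder at (9.5, 9) partially overlaps it — only the 0.99 mm² overlap (of its 311.83 mm²) is removed, clipping the outline — area = 33.66 mm²; (whole slice rotated 10° about Z — lengths, areas and connectivity unchanged). At z = 13.05: the cylinder: section is a regular 8-gon, circumradius r=3.5 (area = (8/2)·3.500²·sin(360°/8) = 34.65 mm²); the cube at (6, 3.5) is absent (z outside [1, 11]); the r=10.5 cylinder at (9.5, 9) contributes a regular 8-gon of circumradius 10.5 (area = (8/2)·10.500²·sin(360°/8) = 311.83 mm²); the cube at (10.5, 14) is absent (z outside [6, 12.5]); After the difference (first − rest): starting from the r=3.5 cylinder (34.65 mm²), the r=10.5 cylinder at (9.5, 9) partially overlaps it — only the 0.99 mm² overlap (of its 311.83 mm²) is removed, clipping the outline — area = 33.66 mm²; (whole slice rotated 10° about Z — lengths, areas and connectivity unchanged). Checking containment: the cross-section at z = 13.05 is a subset of the cross-section at z = 1.2.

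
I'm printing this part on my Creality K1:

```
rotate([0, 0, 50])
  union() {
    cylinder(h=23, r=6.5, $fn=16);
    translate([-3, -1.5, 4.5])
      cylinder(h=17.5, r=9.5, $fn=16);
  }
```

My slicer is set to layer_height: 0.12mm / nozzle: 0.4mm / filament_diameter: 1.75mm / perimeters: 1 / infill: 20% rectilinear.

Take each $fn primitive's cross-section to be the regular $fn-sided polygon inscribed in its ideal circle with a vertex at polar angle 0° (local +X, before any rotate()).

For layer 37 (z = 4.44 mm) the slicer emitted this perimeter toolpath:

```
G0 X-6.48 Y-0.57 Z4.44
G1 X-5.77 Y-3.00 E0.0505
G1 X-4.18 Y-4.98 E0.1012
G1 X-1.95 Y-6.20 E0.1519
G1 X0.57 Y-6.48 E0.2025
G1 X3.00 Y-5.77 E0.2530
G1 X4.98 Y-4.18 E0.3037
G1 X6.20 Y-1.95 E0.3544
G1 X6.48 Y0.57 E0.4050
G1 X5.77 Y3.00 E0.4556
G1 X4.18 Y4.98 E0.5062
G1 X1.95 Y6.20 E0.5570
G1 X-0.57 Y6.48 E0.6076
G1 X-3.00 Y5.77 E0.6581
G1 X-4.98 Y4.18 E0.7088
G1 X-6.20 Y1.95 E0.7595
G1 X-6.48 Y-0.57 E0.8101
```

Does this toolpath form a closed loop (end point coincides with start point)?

yes

Start point (G0): (-6.48, -0.57). End point (last G1): the path returns to the start — closed.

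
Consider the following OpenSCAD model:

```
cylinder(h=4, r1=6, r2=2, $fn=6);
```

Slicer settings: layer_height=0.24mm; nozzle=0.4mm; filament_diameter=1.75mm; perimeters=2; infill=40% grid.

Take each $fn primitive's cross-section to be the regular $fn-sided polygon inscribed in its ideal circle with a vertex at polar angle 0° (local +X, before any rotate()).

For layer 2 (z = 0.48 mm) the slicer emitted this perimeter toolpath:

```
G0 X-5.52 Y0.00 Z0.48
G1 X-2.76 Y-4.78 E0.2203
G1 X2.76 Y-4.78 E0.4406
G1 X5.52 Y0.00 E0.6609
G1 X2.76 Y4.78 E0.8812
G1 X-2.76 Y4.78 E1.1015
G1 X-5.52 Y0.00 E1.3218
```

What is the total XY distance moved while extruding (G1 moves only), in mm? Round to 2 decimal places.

Sum the Euclidean lengths of each G1 segment: total = 33.12 mm.

33.12 mm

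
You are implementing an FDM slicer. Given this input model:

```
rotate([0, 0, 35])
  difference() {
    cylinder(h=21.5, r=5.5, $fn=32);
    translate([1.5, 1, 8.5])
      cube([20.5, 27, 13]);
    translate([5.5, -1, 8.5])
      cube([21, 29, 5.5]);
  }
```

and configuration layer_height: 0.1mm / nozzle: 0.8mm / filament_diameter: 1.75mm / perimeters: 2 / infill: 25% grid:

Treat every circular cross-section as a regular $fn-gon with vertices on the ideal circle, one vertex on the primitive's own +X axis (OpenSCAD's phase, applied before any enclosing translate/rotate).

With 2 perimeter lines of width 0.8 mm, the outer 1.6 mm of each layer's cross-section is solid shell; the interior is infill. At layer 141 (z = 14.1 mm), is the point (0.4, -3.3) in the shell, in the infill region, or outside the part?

infill

At z = 14.1 mm: the r=5.5 cylinder gives a regular 32-gon of circumradius 5.5 (constant along its height); the cube at (1.5, 1) (footprint 20.5×27) is included at this height; the cube at (5.5, -1) does not reach this height (z outside [8.5, 14]); Subtracting the remaining from the first: starting from the r=5.5 cylinder, the 20.5×27 cube at (1.5, 1) partially overlaps it — only the 11.53 mm² overlap (of its 553.50 mm²) is removed, clipping the outline — 1 connected region; (rotated 35° about Z; rotation is an isometry so areas/perimeters/island counts are preserved). Overall, the cross-section is a single solid region. Undo the 35° rotation: the query point maps to (-1.565, -2.933) in the un-rotated model frame. The nearest boundary edge runs (-2.10, -5.08)→(-3.06, -4.57); distance from the point to it = 2.15 mm. The point is inside the cross-section and 2.15 mm from the nearest boundary — more than the 1.6 mm shell width (2 × 0.8), so it's in the infill interior.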